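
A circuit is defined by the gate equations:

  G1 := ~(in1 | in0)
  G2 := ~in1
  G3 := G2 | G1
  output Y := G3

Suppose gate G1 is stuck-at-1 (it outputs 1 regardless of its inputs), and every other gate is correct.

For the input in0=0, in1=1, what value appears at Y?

Propagate with G1 forced: G1=1 [stuck-at-1], G2=0, G3=1.
So Y = 1. (Without the fault it would be 0.)

1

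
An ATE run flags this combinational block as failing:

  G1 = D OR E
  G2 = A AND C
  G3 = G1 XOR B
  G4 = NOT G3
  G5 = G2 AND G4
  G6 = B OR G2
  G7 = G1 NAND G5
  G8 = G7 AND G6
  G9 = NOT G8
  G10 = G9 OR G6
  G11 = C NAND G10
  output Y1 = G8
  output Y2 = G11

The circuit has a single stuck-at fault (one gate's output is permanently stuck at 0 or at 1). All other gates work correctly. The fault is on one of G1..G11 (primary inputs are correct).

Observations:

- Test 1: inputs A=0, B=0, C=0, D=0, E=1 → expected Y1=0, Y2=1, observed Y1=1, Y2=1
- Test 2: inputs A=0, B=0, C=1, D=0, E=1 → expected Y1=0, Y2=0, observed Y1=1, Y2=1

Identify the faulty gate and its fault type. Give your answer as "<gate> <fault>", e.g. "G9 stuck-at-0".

G8 stuck-at-1

Fault-free values for test 1 (A=0, B=0, C=0, D=0, E=1): G1=1, G2=0, G3=1, G4=0, G5=0, G6=0, G7=1, G8=0, G9=1, G10=1, G11=1, giving Y1=0, Y2=1. Observed Y1=1, Y2=1.
Test 1: faults giving observed Y1=1, Y2=1 are {G2 stuck-at-1, G6 stuck-at-1, G8 stuck-at-1}.
Test 2 (A=0, B=0, C=1, D=0, E=1): fault-free G1=1, G2=0, G3=1, G4=0, G5=0, G6=0, G7=1, G8=0, G9=1, G10=1, G11=0 → Y1=0, Y2=0; observed Y1=1, Y2=1. Eliminates G2 stuck-at-1, G6 stuck-at-1.
Only G8 stuck-at-1 is consistent with every test.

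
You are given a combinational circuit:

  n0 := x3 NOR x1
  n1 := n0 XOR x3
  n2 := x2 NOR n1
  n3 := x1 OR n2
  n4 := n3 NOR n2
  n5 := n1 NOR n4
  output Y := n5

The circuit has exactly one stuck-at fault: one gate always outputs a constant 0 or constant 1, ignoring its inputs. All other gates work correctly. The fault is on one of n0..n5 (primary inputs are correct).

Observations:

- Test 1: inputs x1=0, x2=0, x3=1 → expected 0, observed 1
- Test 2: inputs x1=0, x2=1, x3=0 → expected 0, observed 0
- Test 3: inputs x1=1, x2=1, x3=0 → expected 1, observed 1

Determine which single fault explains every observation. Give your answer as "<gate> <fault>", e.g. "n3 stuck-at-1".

Fault-free values for test 1 (x1=0, x2=0, x3=1): n0=0, n1=1, n2=0, n3=0, n4=1, n5=0, giving Y=0. Observed 1.
Test 1: faults giving observed 1 are {n0 stuck-at-1, n1 stuck-at-0, n5 stuck-at-1}.
Test 2 (x1=0, x2=1, x3=0): fault-free n0=1, n1=1, n2=0, n3=0, n4=1, n5=0 → 0; observed 0. Eliminates n5 stuck-at-1.
Test 3 (x1=1, x2=1, x3=0): fault-free n0=0, n1=0, n2=0, n3=1, n4=0, n5=1 → 1; observed 1. Eliminates n0 stuck-at-1.
Only n1 stuck-at-0 is consistent with every test.

n1 stuck-at-0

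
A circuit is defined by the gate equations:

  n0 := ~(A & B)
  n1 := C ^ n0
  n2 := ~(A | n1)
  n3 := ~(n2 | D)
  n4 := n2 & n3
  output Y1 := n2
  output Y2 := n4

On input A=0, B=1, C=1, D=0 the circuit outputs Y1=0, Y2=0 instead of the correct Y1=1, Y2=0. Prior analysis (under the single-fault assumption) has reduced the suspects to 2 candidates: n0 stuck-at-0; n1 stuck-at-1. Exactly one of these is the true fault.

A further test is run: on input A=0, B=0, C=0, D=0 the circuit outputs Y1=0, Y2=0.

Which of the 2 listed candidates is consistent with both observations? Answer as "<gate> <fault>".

n1 stuck-at-1

Evaluate each candidate on input A=0, B=0, C=0, D=0:
  n0 stuck-at-0: n0=0 [stuck-at-0], n1=0, n2=1, n3=0, n4=0 → Y1=1, Y2=0 — eliminated
  n1 stuck-at-1: n0=1, n1=1 [stuck-at-1], n2=0, n3=1, n4=0 → Y1=0, Y2=0 — matches
Only n1 stuck-at-1 reproduces the observed Y1=0, Y2=0.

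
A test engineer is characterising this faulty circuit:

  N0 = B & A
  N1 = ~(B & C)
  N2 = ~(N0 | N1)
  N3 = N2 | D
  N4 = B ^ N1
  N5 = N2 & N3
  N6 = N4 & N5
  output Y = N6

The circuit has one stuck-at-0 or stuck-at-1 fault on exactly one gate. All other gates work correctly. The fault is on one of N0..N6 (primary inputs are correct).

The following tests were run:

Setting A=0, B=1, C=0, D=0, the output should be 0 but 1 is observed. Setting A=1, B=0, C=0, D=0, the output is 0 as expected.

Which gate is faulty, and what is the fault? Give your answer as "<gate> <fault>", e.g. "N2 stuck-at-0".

Fault-free values for test 1 (A=0, B=1, C=0, D=0): N0=0, N1=1, N2=0, N3=0, N4=0, N5=0, N6=0, giving Y=0. Observed 1.
Test 1: faults giving observed 1 are {N1 stuck-at-0, N6 stuck-at-1}.
Test 2 (A=1, B=0, C=0, D=0): fault-free N0=0, N1=1, N2=0, N3=0, N4=1, N5=0, N6=0 → 0; observed 0. Eliminates N6 stuck-at-1.
Only N1 stuck-at-0 is consistent with every test.

N1 stuck-at-0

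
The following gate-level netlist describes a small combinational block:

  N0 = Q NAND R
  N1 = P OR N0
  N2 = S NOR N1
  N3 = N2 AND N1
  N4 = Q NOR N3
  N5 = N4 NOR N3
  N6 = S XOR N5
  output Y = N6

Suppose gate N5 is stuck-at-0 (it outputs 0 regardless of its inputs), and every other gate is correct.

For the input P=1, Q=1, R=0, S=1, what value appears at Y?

Propagate with N5 forced: N0=1, N1=1, N2=0, N3=0, N4=0, N5=0 [stuck-at-0], N6=1.
So Y = 1. (Without the fault it would be 0.)

1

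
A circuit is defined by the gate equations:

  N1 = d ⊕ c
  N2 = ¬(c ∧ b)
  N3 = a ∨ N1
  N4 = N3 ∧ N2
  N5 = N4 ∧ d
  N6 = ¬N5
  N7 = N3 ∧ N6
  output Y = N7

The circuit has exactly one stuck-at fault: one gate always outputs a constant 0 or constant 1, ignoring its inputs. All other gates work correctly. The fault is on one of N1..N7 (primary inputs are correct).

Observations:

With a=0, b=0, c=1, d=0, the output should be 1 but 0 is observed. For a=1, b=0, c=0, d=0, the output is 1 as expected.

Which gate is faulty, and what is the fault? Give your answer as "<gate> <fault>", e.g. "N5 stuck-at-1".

Fault-free values for test 1 (a=0, b=0, c=1, d=0): N1=1, N2=1, N3=1, N4=1, N5=0, N6=1, N7=1, giving Y=1. Observed 0.
Test 1: faults giving observed 0 are {N1 stuck-at-0, N3 stuck-at-0, N5 stuck-at-1, N6 stuck-at-0, N7 stuck-at-0}.
Test 2 (a=1, b=0, c=0, d=0): fault-free N1=0, N2=1, N3=1, N4=1, N5=0, N6=1, N7=1 → 1; observed 1. Eliminates N3 stuck-at-0, N5 stuck-at-1, N6 stuck-at-0, N7 stuck-at-0.
Only N1 stuck-at-0 is consistent with every test.

N1 stuck-at-0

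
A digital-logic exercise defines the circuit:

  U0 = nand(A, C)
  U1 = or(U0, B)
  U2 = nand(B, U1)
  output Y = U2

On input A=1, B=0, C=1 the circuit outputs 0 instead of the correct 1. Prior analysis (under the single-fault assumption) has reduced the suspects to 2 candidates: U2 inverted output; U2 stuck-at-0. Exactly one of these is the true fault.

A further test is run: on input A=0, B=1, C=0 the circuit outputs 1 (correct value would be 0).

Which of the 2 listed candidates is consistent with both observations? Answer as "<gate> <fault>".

Evaluate each candidate on input A=0, B=1, C=0:
  U2 inverted output: U0=1, U1=1, U2=1 [inverted output] → 1 — matches
  U2 stuck-at-0: U0=1, U1=1, U2=0 [stuck-at-0] → 0 — eliminated
Only U2 inverted output reproduces the observed 1.

U2 inverted output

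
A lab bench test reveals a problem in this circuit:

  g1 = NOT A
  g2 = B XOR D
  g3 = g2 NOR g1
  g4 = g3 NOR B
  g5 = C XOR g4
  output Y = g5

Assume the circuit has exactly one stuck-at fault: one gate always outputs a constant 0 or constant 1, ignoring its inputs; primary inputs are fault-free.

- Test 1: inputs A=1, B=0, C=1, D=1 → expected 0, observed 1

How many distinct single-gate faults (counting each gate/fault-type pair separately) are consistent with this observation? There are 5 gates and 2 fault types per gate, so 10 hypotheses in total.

4

Fault-free: g1=0, g2=1, g3=0, g4=1, g5=0 → 0. Observed 1.
  g1 stuck-at-0: output 0 ✗
  g1 stuck-at-1: output 0 ✗
  g2 stuck-at-0: output 1 ✓
  g2 stuck-at-1: output 0 ✗
  g3 stuck-at-0: output 0 ✗
  g3 stuck-at-1: output 1 ✓
  g4 stuck-at-0: output 1 ✓
  g4 stuck-at-1: output 0 ✗
  g5 stuck-at-0: output 0 ✗
  g5 stuck-at-1: output 1 ✓
Consistent faults: {g2 stuck-at-0, g3 stuck-at-1, g4 stuck-at-0, g5 stuck-at-1} — 4 in all.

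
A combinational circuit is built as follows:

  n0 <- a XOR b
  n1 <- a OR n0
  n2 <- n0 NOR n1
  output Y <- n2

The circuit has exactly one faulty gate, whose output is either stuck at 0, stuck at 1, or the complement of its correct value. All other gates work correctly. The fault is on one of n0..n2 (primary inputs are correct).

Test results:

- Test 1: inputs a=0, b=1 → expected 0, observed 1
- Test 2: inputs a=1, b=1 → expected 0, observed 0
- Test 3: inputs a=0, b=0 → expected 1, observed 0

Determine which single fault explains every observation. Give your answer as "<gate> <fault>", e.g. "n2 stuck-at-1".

n0 inverted output

Fault-free values for test 1 (a=0, b=1): n0=1, n1=1, n2=0, giving Y=0. Observed 1.
Test 1: faults giving observed 1 are {n0 stuck-at-0, n0 inverted output, n2 stuck-at-1, n2 inverted output}.
Test 2 (a=1, b=1): fault-free n0=0, n1=1, n2=0 → 0; observed 0. Eliminates n2 stuck-at-1, n2 inverted output.
Test 3 (a=0, b=0): fault-free n0=0, n1=0, n2=1 → 1; observed 0. Eliminates n0 stuck-at-0.
Only n0 inverted output is consistent with every test.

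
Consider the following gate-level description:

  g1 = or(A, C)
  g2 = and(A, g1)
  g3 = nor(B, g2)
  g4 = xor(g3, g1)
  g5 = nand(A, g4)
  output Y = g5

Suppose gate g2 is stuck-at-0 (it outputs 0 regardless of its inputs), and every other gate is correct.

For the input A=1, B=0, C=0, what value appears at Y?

Propagate with g2 forced: g1=1, g2=0 [stuck-at-0], g3=1, g4=0, g5=1.
So Y = 1. (Without the fault it would be 0.)

1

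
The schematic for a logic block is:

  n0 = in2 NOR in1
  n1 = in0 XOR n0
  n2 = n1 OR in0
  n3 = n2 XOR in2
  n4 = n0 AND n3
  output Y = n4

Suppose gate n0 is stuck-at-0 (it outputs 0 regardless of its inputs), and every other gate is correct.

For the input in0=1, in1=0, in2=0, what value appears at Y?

0

Propagate with n0 forced: n0=0 [stuck-at-0], n1=1, n2=1, n3=1, n4=0.
So Y = 0. (Without the fault it would be 1.)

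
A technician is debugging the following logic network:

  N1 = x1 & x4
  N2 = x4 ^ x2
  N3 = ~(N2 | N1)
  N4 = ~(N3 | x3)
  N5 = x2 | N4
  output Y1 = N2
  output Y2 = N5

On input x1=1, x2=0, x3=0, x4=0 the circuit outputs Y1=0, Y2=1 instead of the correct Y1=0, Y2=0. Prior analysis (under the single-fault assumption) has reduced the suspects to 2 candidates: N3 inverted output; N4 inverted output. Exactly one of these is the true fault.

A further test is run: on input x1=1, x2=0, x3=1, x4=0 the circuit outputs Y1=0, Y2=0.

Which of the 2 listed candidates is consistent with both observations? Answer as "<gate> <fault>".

N3 inverted output

Evaluate each candidate on input x1=1, x2=0, x3=1, x4=0:
  N3 inverted output: N1=0, N2=0, N3=0 [inverted output], N4=0, N5=0 → Y1=0, Y2=0 — matches
  N4 inverted output: N1=0, N2=0, N3=1, N4=1 [inverted output], N5=1 → Y1=0, Y2=1 — eliminated
Only N3 inverted output reproduces the observed Y1=0, Y2=0.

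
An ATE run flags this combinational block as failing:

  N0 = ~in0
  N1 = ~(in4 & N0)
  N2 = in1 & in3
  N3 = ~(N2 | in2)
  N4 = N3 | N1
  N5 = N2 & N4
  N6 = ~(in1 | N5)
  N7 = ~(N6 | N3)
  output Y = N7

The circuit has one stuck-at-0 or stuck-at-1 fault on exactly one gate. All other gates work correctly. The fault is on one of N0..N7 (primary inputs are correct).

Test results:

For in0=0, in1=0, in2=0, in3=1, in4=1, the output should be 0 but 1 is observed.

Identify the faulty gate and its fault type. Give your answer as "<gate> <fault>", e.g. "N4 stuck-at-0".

Fault-free values for test 1 (in0=0, in1=0, in2=0, in3=1, in4=1): N0=1, N1=0, N2=0, N3=1, N4=1, N5=0, N6=1, N7=0, giving Y=0. Observed 1.
Test 1: faults giving observed 1 are {N7 stuck-at-1}.
Only N7 stuck-at-1 is consistent with every test.

N7 stuck-at-1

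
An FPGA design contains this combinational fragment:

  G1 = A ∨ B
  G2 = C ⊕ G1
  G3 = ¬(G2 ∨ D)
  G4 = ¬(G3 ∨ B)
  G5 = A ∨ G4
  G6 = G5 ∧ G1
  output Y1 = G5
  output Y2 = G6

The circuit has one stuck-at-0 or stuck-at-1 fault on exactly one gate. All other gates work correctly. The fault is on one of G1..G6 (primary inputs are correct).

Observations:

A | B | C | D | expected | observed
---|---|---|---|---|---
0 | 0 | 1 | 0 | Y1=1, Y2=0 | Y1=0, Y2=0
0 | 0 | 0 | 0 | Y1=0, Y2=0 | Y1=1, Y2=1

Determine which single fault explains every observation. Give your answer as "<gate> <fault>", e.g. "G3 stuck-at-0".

G1 stuck-at-1

Fault-free values for test 1 (A=0, B=0, C=1, D=0): G1=0, G2=1, G3=0, G4=1, G5=1, G6=0, giving Y1=1, Y2=0. Observed Y1=0, Y2=0.
Test 1: faults giving observed Y1=0, Y2=0 are {G1 stuck-at-1, G2 stuck-at-0, G3 stuck-at-1, G4 stuck-at-0, G5 stuck-at-0}.
Test 2 (A=0, B=0, C=0, D=0): fault-free G1=0, G2=0, G3=1, G4=0, G5=0, G6=0 → Y1=0, Y2=0; observed Y1=1, Y2=1. Eliminates G2 stuck-at-0, G3 stuck-at-1, G4 stuck-at-0, G5 stuck-at-0.
Only G1 stuck-at-1 is consistent with every test.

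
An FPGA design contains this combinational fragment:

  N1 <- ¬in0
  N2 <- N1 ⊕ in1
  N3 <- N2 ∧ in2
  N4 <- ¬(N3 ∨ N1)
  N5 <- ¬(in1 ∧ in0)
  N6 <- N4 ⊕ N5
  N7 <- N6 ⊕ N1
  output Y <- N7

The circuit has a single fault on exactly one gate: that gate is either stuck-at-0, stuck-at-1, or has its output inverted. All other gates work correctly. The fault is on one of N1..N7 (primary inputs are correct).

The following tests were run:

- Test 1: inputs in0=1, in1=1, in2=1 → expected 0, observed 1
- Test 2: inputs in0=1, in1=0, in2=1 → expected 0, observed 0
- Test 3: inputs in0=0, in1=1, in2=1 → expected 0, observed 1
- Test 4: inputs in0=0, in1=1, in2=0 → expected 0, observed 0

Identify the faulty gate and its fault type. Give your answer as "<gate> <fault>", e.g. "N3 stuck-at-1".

Fault-free values for test 1 (in0=1, in1=1, in2=1): N1=0, N2=1, N3=1, N4=0, N5=0, N6=0, N7=0, giving Y=0. Observed 1.
Test 1: faults giving observed 1 are {N1 stuck-at-1, N1 inverted output, N2 stuck-at-0, N2 inverted output, N3 stuck-at-0, N3 inverted output, N4 stuck-at-1, N4 inverted output, N5 stuck-at-1, N5 inverted output, N6 stuck-at-1, N6 inverted output, N7 stuck-at-1, N7 inverted output}.
Test 2 (in0=1, in1=0, in2=1): fault-free N1=0, N2=0, N3=0, N4=1, N5=1, N6=0, N7=0 → 0; observed 0. Eliminates N2 inverted output, N3 inverted output, N4 inverted output, N5 inverted output, N6 stuck-at-1, N6 inverted output, N7 stuck-at-1, N7 inverted output.
Test 3 (in0=0, in1=1, in2=1): fault-free N1=1, N2=0, N3=0, N4=0, N5=1, N6=1, N7=0 → 0; observed 1. Eliminates N1 stuck-at-1, N2 stuck-at-0, N3 stuck-at-0, N5 stuck-at-1.
Test 4 (in0=0, in1=1, in2=0): fault-free N1=1, N2=0, N3=0, N4=0, N5=1, N6=1, N7=0 → 0; observed 0. Eliminates N4 stuck-at-1.
Only N1 inverted output is consistent with every test.

N1 inverted output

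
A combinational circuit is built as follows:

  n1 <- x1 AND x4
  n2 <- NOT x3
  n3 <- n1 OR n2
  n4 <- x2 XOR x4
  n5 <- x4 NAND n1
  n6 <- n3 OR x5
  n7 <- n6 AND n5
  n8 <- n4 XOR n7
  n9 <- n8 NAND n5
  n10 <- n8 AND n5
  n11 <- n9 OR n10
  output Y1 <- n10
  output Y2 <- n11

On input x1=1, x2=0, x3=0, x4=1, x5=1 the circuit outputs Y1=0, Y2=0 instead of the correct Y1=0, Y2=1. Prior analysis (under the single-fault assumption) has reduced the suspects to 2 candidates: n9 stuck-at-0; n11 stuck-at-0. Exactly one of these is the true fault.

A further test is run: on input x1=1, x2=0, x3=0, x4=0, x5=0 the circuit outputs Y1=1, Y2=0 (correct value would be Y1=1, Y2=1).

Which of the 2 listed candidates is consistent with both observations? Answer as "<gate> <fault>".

n11 stuck-at-0

Evaluate each candidate on input x1=1, x2=0, x3=0, x4=0, x5=0:
  n9 stuck-at-0: n1=0, n2=1, n3=1, n4=0, n5=1, n6=1, n7=1, n8=1, n9=0 [stuck-at-0], n10=1, n11=1 → Y1=1, Y2=1 — eliminated
  n11 stuck-at-0: n1=0, n2=1, n3=1, n4=0, n5=1, n6=1, n7=1, n8=1, n9=0, n10=1, n11=0 [stuck-at-0] → Y1=1, Y2=0 — matches
Only n11 stuck-at-0 reproduces the observed Y1=1, Y2=0.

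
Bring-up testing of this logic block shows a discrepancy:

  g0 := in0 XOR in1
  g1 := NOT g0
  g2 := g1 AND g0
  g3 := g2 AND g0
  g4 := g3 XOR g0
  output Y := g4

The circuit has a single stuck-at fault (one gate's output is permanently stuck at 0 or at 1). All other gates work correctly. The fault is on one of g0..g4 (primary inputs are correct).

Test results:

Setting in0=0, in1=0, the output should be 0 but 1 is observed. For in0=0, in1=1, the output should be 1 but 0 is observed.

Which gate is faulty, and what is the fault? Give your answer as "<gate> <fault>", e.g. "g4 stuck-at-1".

g3 stuck-at-1

Fault-free values for test 1 (in0=0, in1=0): g0=0, g1=1, g2=0, g3=0, g4=0, giving Y=0. Observed 1.
Test 1: faults giving observed 1 are {g0 stuck-at-1, g3 stuck-at-1, g4 stuck-at-1}.
Test 2 (in0=0, in1=1): fault-free g0=1, g1=0, g2=0, g3=0, g4=1 → 1; observed 0. Eliminates g0 stuck-at-1, g4 stuck-at-1.
Only g3 stuck-at-1 is consistent with every test.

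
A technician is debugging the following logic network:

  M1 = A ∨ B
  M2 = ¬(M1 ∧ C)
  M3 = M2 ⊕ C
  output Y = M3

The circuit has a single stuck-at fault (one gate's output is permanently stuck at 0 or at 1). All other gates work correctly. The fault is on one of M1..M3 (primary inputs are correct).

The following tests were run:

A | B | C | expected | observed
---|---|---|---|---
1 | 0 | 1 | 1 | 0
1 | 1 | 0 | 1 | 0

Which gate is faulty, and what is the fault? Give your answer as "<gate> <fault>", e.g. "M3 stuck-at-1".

M3 stuck-at-0

Fault-free values for test 1 (A=1, B=0, C=1): M1=1, M2=0, M3=1, giving Y=1. Observed 0.
Test 1: faults giving observed 0 are {M1 stuck-at-0, M2 stuck-at-1, M3 stuck-at-0}.
Test 2 (A=1, B=1, C=0): fault-free M1=1, M2=1, M3=1 → 1; observed 0. Eliminates M1 stuck-at-0, M2 stuck-at-1.
Only M3 stuck-at-0 is consistent with every test.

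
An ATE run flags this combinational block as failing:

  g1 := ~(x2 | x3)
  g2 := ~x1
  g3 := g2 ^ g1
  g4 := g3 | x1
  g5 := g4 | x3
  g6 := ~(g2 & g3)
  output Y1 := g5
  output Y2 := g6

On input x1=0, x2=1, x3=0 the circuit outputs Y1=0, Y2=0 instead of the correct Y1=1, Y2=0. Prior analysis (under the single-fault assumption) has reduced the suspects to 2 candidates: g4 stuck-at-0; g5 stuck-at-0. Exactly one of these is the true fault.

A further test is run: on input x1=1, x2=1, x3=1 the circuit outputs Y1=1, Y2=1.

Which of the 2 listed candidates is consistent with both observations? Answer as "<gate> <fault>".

Evaluate each candidate on input x1=1, x2=1, x3=1:
  g4 stuck-at-0: g1=0, g2=0, g3=0, g4=0 [stuck-at-0], g5=1, g6=1 → Y1=1, Y2=1 — matches
  g5 stuck-at-0: g1=0, g2=0, g3=0, g4=1, g5=0 [stuck-at-0], g6=1 → Y1=0, Y2=1 — eliminated
Only g4 stuck-at-0 reproduces the observed Y1=1, Y2=1.

g4 stuck-at-0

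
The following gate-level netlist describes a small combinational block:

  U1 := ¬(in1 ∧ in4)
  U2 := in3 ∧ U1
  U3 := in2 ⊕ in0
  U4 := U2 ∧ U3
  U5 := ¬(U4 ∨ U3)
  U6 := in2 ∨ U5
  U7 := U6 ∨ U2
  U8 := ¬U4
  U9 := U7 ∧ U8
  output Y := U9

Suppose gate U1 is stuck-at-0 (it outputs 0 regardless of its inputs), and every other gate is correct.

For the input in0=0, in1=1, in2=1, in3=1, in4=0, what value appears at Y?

1

Propagate with U1 forced: U1=0 [stuck-at-0], U2=0, U3=1, U4=0, U5=0, U6=1, U7=1, U8=1, U9=1.
So Y = 1. (Without the fault it would be 0.)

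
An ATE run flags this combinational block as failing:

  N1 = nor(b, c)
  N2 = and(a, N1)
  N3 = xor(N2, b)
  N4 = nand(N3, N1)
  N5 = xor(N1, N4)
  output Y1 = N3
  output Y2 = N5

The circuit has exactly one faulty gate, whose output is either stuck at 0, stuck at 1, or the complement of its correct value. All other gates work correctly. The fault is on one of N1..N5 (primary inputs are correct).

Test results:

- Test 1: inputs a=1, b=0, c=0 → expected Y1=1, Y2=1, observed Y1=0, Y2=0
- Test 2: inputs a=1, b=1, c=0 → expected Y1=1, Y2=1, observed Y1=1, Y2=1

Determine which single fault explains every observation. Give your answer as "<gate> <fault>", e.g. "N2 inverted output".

Fault-free values for test 1 (a=1, b=0, c=0): N1=1, N2=1, N3=1, N4=0, N5=1, giving Y1=1, Y2=1. Observed Y1=0, Y2=0.
Test 1: faults giving observed Y1=0, Y2=0 are {N2 stuck-at-0, N2 inverted output, N3 stuck-at-0, N3 inverted output}.
Test 2 (a=1, b=1, c=0): fault-free N1=0, N2=0, N3=1, N4=1, N5=1 → Y1=1, Y2=1; observed Y1=1, Y2=1. Eliminates N2 inverted output, N3 stuck-at-0, N3 inverted output.
Only N2 stuck-at-0 is consistent with every test.

N2 stuck-at-0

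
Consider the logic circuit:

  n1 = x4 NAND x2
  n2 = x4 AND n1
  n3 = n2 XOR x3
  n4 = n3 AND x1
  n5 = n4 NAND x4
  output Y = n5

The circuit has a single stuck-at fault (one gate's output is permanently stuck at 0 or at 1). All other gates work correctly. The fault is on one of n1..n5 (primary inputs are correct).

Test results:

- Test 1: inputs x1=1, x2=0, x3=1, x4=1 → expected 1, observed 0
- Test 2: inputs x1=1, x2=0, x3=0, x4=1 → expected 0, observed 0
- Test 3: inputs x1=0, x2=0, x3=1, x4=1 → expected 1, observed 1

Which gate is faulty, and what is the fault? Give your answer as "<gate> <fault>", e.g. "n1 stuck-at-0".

Fault-free values for test 1 (x1=1, x2=0, x3=1, x4=1): n1=1, n2=1, n3=0, n4=0, n5=1, giving Y=1. Observed 0.
Test 1: faults giving observed 0 are {n1 stuck-at-0, n2 stuck-at-0, n3 stuck-at-1, n4 stuck-at-1, n5 stuck-at-0}.
Test 2 (x1=1, x2=0, x3=0, x4=1): fault-free n1=1, n2=1, n3=1, n4=1, n5=0 → 0; observed 0. Eliminates n1 stuck-at-0, n2 stuck-at-0.
Test 3 (x1=0, x2=0, x3=1, x4=1): fault-free n1=1, n2=1, n3=0, n4=0, n5=1 → 1; observed 1. Eliminates n4 stuck-at-1, n5 stuck-at-0.
Only n3 stuck-at-1 is consistent with every test.

n3 stuck-at-1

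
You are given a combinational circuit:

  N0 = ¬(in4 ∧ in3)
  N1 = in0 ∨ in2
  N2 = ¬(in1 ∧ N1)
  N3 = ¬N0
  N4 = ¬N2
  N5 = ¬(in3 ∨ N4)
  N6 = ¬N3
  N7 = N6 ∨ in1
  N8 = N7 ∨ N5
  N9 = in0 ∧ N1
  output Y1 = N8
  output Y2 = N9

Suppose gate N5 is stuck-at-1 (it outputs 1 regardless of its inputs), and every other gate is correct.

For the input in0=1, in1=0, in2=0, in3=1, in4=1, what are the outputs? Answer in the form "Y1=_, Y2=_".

Y1=1, Y2=1

Propagate with N5 forced: N0=0, N1=1, N2=1, N3=1, N4=0, N5=1 [stuck-at-1], N6=0, N7=0, N8=1, N9=1.
So the outputs are Y1=1, Y2=1. (Without the fault they would be Y1=0, Y2=1.)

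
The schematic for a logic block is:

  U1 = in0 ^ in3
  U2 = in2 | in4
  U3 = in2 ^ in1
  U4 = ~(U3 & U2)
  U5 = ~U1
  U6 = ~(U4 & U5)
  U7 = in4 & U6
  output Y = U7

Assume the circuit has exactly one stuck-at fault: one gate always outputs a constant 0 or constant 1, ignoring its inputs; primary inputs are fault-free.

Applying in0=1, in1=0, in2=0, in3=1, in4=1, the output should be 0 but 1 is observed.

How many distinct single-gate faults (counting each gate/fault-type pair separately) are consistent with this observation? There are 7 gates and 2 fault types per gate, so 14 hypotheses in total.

Fault-free: U1=0, U2=1, U3=0, U4=1, U5=1, U6=0, U7=0 → 0. Observed 1.
  U1 stuck-at-0: output 0 ✗
  U1 stuck-at-1: output 1 ✓
  U2 stuck-at-0: output 0 ✗
  U2 stuck-at-1: output 0 ✗
  U3 stuck-at-0: output 0 ✗
  U3 stuck-at-1: output 1 ✓
  U4 stuck-at-0: output 1 ✓
  U4 stuck-at-1: output 0 ✗
  U5 stuck-at-0: output 1 ✓
  U5 stuck-at-1: output 0 ✗
  U6 stuck-at-0: output 0 ✗
  U6 stuck-at-1: output 1 ✓
  U7 stuck-at-0: output 0 ✗
  U7 stuck-at-1: output 1 ✓
Consistent faults: {U1 stuck-at-1, U3 stuck-at-1, U4 stuck-at-0, U5 stuck-at-0, U6 stuck-at-1, U7 stuck-at-1} — 6 in all.

6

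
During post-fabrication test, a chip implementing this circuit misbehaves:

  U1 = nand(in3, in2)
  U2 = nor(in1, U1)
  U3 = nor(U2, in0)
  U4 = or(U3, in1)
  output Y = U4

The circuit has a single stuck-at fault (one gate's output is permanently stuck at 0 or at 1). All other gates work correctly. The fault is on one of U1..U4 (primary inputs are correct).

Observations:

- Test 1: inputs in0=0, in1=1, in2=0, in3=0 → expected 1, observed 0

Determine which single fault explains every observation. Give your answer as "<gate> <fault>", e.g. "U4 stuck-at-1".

U4 stuck-at-0

Fault-free values for test 1 (in0=0, in1=1, in2=0, in3=0): U1=1, U2=0, U3=1, U4=1, giving Y=1. Observed 0.
Test 1: faults giving observed 0 are {U4 stuck-at-0}.
Only U4 stuck-at-0 is consistent with every test.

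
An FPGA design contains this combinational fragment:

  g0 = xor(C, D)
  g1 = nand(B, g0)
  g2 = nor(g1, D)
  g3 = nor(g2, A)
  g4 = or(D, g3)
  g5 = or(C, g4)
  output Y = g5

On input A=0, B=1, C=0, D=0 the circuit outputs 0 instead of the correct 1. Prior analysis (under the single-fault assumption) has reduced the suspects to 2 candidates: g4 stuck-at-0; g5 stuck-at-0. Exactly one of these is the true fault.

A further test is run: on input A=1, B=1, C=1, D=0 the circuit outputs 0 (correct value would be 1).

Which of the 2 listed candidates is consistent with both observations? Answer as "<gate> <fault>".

Evaluate each candidate on input A=1, B=1, C=1, D=0:
  g4 stuck-at-0: g0=1, g1=0, g2=1, g3=0, g4=0 [stuck-at-0], g5=1 → 1 — eliminated
  g5 stuck-at-0: g0=1, g1=0, g2=1, g3=0, g4=0, g5=0 [stuck-at-0] → 0 — matches
Only g5 stuck-at-0 reproduces the observed 0.

g5 stuck-at-0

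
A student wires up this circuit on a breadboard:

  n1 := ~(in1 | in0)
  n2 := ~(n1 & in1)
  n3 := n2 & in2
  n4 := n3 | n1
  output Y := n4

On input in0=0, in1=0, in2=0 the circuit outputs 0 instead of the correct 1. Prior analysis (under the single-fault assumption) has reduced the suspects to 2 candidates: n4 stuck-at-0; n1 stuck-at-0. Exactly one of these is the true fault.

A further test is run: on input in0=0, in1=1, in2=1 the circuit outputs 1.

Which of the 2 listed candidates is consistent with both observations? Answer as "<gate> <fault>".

Evaluate each candidate on input in0=0, in1=1, in2=1:
  n4 stuck-at-0: n1=0, n2=1, n3=1, n4=0 [stuck-at-0] → 0 — eliminated
  n1 stuck-at-0: n1=0 [stuck-at-0], n2=1, n3=1, n4=1 → 1 — matches
Only n1 stuck-at-0 reproduces the observed 1.

n1 stuck-at-0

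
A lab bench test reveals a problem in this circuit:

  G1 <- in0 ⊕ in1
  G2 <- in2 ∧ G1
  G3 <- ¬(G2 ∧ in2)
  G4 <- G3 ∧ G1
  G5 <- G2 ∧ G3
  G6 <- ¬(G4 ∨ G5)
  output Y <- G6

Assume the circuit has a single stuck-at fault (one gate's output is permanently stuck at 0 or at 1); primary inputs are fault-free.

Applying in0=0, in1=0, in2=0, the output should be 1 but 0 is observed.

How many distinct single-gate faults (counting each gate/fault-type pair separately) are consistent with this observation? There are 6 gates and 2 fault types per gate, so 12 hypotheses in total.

5

Fault-free: G1=0, G2=0, G3=1, G4=0, G5=0, G6=1 → 1. Observed 0.
  G1 stuck-at-0: output 1 ✗
  G1 stuck-at-1: output 0 ✓
  G2 stuck-at-0: output 1 ✗
  G2 stuck-at-1: output 0 ✓
  G3 stuck-at-0: output 1 ✗
  G3 stuck-at-1: output 1 ✗
  G4 stuck-at-0: output 1 ✗
  G4 stuck-at-1: output 0 ✓
  G5 stuck-at-0: output 1 ✗
  G5 stuck-at-1: output 0 ✓
  G6 stuck-at-0: output 0 ✓
  G6 stuck-at-1: output 1 ✗
Consistent faults: {G1 stuck-at-1, G2 stuck-at-1, G4 stuck-at-1, G5 stuck-at-1, G6 stuck-at-0} — 5 in all.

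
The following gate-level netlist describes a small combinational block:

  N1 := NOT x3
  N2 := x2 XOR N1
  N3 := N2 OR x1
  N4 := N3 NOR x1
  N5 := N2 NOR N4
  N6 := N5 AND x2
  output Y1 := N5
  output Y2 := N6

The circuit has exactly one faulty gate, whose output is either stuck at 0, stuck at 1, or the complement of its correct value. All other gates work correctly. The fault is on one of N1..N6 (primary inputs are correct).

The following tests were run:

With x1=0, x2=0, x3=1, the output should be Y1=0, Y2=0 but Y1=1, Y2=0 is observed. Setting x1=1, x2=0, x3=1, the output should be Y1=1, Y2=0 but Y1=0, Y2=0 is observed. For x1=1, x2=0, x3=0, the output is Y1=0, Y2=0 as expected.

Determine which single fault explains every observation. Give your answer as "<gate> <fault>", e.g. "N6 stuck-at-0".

N4 inverted output

Fault-free values for test 1 (x1=0, x2=0, x3=1): N1=0, N2=0, N3=0, N4=1, N5=0, N6=0, giving Y1=0, Y2=0. Observed Y1=1, Y2=0.
Test 1: faults giving observed Y1=1, Y2=0 are {N3 stuck-at-1, N3 inverted output, N4 stuck-at-0, N4 inverted output, N5 stuck-at-1, N5 inverted output}.
Test 2 (x1=1, x2=0, x3=1): fault-free N1=0, N2=0, N3=1, N4=0, N5=1, N6=0 → Y1=1, Y2=0; observed Y1=0, Y2=0. Eliminates N3 stuck-at-1, N3 inverted output, N4 stuck-at-0, N5 stuck-at-1.
Test 3 (x1=1, x2=0, x3=0): fault-free N1=1, N2=1, N3=1, N4=0, N5=0, N6=0 → Y1=0, Y2=0; observed Y1=0, Y2=0. Eliminates N5 inverted output.
Only N4 inverted output is consistent with every test.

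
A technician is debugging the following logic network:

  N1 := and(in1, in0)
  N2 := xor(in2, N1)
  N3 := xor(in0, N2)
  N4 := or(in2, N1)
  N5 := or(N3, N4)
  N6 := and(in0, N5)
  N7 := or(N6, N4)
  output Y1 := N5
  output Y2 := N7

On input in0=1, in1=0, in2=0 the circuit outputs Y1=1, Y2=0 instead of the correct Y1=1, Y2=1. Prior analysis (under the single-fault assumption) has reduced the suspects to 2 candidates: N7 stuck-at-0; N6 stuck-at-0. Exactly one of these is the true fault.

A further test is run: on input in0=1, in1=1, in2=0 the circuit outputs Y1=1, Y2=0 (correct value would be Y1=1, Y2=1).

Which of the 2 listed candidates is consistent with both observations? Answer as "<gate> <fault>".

Evaluate each candidate on input in0=1, in1=1, in2=0:
  N7 stuck-at-0: N1=1, N2=1, N3=0, N4=1, N5=1, N6=1, N7=0 [stuck-at-0] → Y1=1, Y2=0 — matches
  N6 stuck-at-0: N1=1, N2=1, N3=0, N4=1, N5=1, N6=0 [stuck-at-0], N7=1 → Y1=1, Y2=1 — eliminated
Only N7 stuck-at-0 reproduces the observed Y1=1, Y2=0.

N7 stuck-at-0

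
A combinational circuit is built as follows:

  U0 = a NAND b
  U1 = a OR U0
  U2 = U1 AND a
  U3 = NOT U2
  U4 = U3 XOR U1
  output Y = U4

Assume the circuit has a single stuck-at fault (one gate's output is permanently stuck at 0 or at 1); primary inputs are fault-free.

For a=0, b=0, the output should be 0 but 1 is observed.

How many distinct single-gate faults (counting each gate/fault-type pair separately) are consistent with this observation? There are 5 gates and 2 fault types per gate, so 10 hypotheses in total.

5

Fault-free: U0=1, U1=1, U2=0, U3=1, U4=0 → 0. Observed 1.
  U0 stuck-at-0: output 1 ✓
  U0 stuck-at-1: output 0 ✗
  U1 stuck-at-0: output 1 ✓
  U1 stuck-at-1: output 0 ✗
  U2 stuck-at-0: output 0 ✗
  U2 stuck-at-1: output 1 ✓
  U3 stuck-at-0: output 1 ✓
  U3 stuck-at-1: output 0 ✗
  U4 stuck-at-0: output 0 ✗
  U4 stuck-at-1: output 1 ✓
Consistent faults: {U0 stuck-at-0, U1 stuck-at-0, U2 stuck-at-1, U3 stuck-at-0, U4 stuck-at-1} — 5 in all.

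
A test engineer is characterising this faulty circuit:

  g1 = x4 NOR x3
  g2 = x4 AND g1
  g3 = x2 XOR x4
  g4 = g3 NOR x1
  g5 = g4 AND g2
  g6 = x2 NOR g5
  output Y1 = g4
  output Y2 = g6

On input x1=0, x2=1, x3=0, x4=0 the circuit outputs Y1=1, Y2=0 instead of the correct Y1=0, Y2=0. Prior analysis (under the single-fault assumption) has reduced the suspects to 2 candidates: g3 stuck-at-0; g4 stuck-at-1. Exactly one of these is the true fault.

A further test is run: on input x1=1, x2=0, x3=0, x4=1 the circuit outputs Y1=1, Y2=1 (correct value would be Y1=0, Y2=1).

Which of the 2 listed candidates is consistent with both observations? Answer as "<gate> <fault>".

Evaluate each candidate on input x1=1, x2=0, x3=0, x4=1:
  g3 stuck-at-0: g1=0, g2=0, g3=0 [stuck-at-0], g4=0, g5=0, g6=1 → Y1=0, Y2=1 — eliminated
  g4 stuck-at-1: g1=0, g2=0, g3=1, g4=1 [stuck-at-1], g5=0, g6=1 → Y1=1, Y2=1 — matches
Only g4 stuck-at-1 reproduces the observed Y1=1, Y2=1.

g4 stuck-at-1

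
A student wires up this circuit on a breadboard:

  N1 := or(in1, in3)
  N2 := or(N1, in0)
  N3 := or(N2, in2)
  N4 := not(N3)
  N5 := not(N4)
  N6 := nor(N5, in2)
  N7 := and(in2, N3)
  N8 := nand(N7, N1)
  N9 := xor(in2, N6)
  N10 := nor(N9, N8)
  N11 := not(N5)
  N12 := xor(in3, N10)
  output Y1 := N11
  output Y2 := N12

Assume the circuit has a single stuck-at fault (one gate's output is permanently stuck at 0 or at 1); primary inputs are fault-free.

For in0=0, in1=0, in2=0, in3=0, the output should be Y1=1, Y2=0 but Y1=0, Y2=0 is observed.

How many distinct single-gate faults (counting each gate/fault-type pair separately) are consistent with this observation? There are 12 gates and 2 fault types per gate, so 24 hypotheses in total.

Fault-free: N1=0, N2=0, N3=0, N4=1, N5=0, N6=1, N7=0, N8=1, N9=1, N10=0, N11=1, N12=0 → Y1=1, Y2=0. Observed Y1=0, Y2=0.
  N1: stuck-at-1 ✓; others ✗
  N2: stuck-at-1 ✓; others ✗
  N3: stuck-at-1 ✓; others ✗
  N4: stuck-at-0 ✓; others ✗
  N5: stuck-at-1 ✓; others ✗
  N6: none of the 2 fault types match ✗
  N7: none of the 2 fault types match ✗
  N8: none of the 2 fault types match ✗
  N9: none of the 2 fault types match ✗
  N10: none of the 2 fault types match ✗
  N11: stuck-at-0 ✓; others ✗
  N12: none of the 2 fault types match ✗
Consistent faults: {N1 stuck-at-1, N2 stuck-at-1, N3 stuck-at-1, N4 stuck-at-0, N5 stuck-at-1, N11 stuck-at-0} — 6 in all.

6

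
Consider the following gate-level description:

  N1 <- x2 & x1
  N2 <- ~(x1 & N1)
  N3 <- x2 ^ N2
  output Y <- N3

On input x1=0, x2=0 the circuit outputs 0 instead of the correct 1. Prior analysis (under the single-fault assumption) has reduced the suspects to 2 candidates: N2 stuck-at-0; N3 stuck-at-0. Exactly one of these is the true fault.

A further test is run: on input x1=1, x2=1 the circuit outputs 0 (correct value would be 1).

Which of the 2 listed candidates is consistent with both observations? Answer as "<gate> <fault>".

Evaluate each candidate on input x1=1, x2=1:
  N2 stuck-at-0: N1=1, N2=0 [stuck-at-0], N3=1 → 1 — eliminated
  N3 stuck-at-0: N1=1, N2=0, N3=0 [stuck-at-0] → 0 — matches
Only N3 stuck-at-0 reproduces the observed 0.

N3 stuck-at-0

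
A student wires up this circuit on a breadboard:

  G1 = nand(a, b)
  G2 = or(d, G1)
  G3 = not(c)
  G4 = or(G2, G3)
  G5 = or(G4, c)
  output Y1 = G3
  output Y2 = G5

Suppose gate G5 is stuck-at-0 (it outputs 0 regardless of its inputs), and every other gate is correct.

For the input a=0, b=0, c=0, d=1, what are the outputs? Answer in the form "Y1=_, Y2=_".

Y1=1, Y2=0

Propagate with G5 forced: G1=1, G2=1, G3=1, G4=1, G5=0 [stuck-at-0].
So the outputs are Y1=1, Y2=0. (Without the fault they would be Y1=1, Y2=1.)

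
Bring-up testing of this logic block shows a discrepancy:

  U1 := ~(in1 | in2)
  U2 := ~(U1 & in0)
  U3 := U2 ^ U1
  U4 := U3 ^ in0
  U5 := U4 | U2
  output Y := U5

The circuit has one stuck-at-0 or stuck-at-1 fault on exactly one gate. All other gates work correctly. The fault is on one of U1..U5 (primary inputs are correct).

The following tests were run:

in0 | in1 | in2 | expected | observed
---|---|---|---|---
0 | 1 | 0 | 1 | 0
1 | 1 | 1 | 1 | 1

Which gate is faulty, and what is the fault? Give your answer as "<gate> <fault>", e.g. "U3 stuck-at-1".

Fault-free values for test 1 (in0=0, in1=1, in2=0): U1=0, U2=1, U3=1, U4=1, U5=1, giving Y=1. Observed 0.
Test 1: faults giving observed 0 are {U2 stuck-at-0, U5 stuck-at-0}.
Test 2 (in0=1, in1=1, in2=1): fault-free U1=0, U2=1, U3=1, U4=0, U5=1 → 1; observed 1. Eliminates U5 stuck-at-0.
Only U2 stuck-at-0 is consistent with every test.

U2 stuck-at-0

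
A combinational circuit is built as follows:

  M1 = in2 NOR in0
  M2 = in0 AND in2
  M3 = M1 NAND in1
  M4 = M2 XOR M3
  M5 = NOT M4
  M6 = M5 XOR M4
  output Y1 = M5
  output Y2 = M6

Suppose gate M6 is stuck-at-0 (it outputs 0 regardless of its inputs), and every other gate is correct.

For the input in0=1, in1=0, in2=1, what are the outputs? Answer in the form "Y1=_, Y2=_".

Y1=1, Y2=0

Propagate with M6 forced: M1=0, M2=1, M3=1, M4=0, M5=1, M6=0 [stuck-at-0].
So the outputs are Y1=1, Y2=0. (Without the fault they would be Y1=1, Y2=1.)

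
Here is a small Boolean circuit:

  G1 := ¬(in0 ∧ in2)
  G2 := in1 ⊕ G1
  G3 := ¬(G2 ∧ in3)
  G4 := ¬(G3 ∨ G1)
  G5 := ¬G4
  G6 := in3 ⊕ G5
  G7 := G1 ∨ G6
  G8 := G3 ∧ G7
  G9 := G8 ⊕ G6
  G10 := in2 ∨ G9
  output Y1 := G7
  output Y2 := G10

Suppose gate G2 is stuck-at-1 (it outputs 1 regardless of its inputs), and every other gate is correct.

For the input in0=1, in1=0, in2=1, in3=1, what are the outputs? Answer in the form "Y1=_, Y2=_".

Propagate with G2 forced: G1=0, G2=1 [stuck-at-1], G3=0, G4=1, G5=0, G6=1, G7=1, G8=0, G9=1, G10=1.
So the outputs are Y1=1, Y2=1. (Without the fault they would be Y1=0, Y2=1.)

Y1=1, Y2=1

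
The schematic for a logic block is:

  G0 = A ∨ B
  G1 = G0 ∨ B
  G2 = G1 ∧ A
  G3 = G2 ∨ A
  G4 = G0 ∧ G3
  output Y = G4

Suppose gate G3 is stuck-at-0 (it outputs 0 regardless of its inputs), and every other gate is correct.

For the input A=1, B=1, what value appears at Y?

Propagate with G3 forced: G0=1, G1=1, G2=1, G3=0 [stuck-at-0], G4=0.
So Y = 0. (Without the fault it would be 1.)

0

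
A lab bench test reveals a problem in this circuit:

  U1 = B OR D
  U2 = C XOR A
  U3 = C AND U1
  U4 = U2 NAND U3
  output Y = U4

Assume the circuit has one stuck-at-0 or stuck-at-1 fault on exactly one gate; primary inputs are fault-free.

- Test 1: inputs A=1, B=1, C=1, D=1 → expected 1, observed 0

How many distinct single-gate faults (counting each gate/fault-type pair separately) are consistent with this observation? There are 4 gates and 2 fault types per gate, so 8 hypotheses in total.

2

Fault-free: U1=1, U2=0, U3=1, U4=1 → 1. Observed 0.
  U1 stuck-at-0: output 1 ✗
  U1 stuck-at-1: output 1 ✗
  U2 stuck-at-0: output 1 ✗
  U2 stuck-at-1: output 0 ✓
  U3 stuck-at-0: output 1 ✗
  U3 stuck-at-1: output 1 ✗
  U4 stuck-at-0: output 0 ✓
  U4 stuck-at-1: output 1 ✗
Consistent faults: {U2 stuck-at-1, U4 stuck-at-0} — 2 in all.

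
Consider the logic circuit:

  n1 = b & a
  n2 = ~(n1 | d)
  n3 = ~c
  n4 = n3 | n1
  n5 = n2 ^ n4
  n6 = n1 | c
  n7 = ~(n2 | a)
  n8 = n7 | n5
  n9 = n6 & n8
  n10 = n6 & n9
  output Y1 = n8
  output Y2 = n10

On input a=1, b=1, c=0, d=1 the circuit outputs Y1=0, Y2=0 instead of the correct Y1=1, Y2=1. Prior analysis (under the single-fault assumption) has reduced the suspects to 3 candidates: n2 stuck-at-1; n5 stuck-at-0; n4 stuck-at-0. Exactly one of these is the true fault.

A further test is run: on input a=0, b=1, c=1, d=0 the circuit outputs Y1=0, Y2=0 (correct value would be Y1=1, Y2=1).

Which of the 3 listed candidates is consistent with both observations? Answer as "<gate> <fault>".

n5 stuck-at-0

Evaluate each candidate on input a=0, b=1, c=1, d=0:
  n2 stuck-at-1: n1=0, n2=1 [stuck-at-1], n3=0, n4=0, n5=1, n6=1, n7=0, n8=1, n9=1, n10=1 → Y1=1, Y2=1 — eliminated
  n5 stuck-at-0: n1=0, n2=1, n3=0, n4=0, n5=0 [stuck-at-0], n6=1, n7=0, n8=0, n9=0, n10=0 → Y1=0, Y2=0 — matches
  n4 stuck-at-0: n1=0, n2=1, n3=0, n4=0 [stuck-at-0], n5=1, n6=1, n7=0, n8=1, n9=1, n10=1 → Y1=1, Y2=1 — eliminated
Only n5 stuck-at-0 reproduces the observed Y1=0, Y2=0.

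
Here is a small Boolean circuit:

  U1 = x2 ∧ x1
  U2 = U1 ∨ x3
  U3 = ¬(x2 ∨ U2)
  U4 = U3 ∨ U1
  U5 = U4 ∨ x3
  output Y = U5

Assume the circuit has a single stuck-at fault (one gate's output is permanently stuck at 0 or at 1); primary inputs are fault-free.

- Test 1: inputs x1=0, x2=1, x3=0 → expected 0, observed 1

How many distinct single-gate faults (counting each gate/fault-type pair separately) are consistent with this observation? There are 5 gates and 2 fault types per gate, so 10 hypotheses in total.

Fault-free: U1=0, U2=0, U3=0, U4=0, U5=0 → 0. Observed 1.
  U1 stuck-at-0: output 0 ✗
  U1 stuck-at-1: output 1 ✓
  U2 stuck-at-0: output 0 ✗
  U2 stuck-at-1: output 0 ✗
  U3 stuck-at-0: output 0 ✗
  U3 stuck-at-1: output 1 ✓
  U4 stuck-at-0: output 0 ✗
  U4 stuck-at-1: output 1 ✓
  U5 stuck-at-0: output 0 ✗
  U5 stuck-at-1: output 1 ✓
Consistent faults: {U1 stuck-at-1, U3 stuck-at-1, U4 stuck-at-1, U5 stuck-at-1} — 4 in all.

4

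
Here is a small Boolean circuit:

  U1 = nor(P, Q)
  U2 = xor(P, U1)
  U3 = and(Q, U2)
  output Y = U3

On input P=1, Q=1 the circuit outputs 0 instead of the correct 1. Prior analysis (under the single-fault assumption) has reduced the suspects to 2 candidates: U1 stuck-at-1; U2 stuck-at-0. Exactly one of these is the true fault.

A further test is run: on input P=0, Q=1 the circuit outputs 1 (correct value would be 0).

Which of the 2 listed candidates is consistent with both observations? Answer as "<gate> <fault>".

Evaluate each candidate on input P=0, Q=1:
  U1 stuck-at-1: U1=1 [stuck-at-1], U2=1, U3=1 → 1 — matches
  U2 stuck-at-0: U1=0, U2=0 [stuck-at-0], U3=0 → 0 — eliminated
Only U1 stuck-at-1 reproduces the observed 1.

U1 stuck-at-1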